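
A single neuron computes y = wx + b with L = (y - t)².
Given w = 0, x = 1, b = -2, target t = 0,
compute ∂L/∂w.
∂L/∂w = -4

y = wx + b = (0)(1) + -2 = -2
∂L/∂y = 2(y - t) = 2(-2 - 0) = -4
∂y/∂w = x = 1
∂L/∂w = ∂L/∂y · ∂y/∂w = -4 × 1 = -4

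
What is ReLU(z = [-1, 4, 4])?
h = [0, 4, 4]

ReLU applied element-wise: max(0,-1)=0, max(0,4)=4, max(0,4)=4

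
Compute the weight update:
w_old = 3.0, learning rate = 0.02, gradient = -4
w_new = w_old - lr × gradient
w_new = 3.08

w_new = w - η·∂L/∂w = 3.0 - 0.02×(-4) = 3.0 - (-0.08) = 3.08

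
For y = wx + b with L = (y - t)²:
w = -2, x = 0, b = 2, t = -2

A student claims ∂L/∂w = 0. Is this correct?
Correct

y = (-2)(0) + 2 = 2
∂L/∂y = 2(y - t) = 2(2 - -2) = 8
∂y/∂w = x = 0
∂L/∂w = 8 × 0 = 0

Claimed value: 0
Correct: The correct gradient is 0.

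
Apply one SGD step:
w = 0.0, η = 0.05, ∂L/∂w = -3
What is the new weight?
w_new = 0.15

w_new = w - η·∂L/∂w = 0.0 - 0.05×(-3) = 0.0 - (-0.15) = 0.15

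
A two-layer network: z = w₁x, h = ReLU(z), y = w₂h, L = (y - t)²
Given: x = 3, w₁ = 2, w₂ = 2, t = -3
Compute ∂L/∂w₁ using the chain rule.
∂L/∂w₁ = 180

Forward pass:
z = w₁x = 2×3 = 6
h = ReLU(6) = 6
y = w₂h = 2×6 = 12

Backward pass:
∂L/∂y = 2(y - t) = 2(12 - -3) = 30
∂y/∂h = w₂ = 2
∂h/∂z = 1 (ReLU derivative)
∂z/∂w₁ = x = 3

∂L/∂w₁ = 30 × 2 × 1 × 3 = 180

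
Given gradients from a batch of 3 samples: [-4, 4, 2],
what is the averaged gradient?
Average gradient = 0.6667

Average = (1/3)(-4 + 4 + 2) = 2/3 = 0.6667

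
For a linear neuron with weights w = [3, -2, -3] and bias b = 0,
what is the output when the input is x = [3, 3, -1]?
y = 6

y = (3)(3) + (-2)(3) + (-3)(-1) + 0 = 6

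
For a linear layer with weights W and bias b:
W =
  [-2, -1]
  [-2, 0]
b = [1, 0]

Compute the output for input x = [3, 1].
y = [-6, -6]

Wx = [-2×3 + -1×1, -2×3 + 0×1]
   = [-7, -6]
y = Wx + b = [-7 + 1, -6 + 0] = [-6, -6]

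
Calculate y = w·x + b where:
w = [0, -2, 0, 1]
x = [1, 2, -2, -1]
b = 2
y = -3

y = (0)(1) + (-2)(2) + (0)(-2) + (1)(-1) + 2 = -3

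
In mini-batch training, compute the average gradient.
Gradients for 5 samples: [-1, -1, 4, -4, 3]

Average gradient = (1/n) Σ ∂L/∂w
Average gradient = 0.2

Average = (1/5)(-1 + -1 + 4 + -4 + 3) = 1/5 = 0.2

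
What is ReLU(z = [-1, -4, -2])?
h = [0, 0, 0]

ReLU applied element-wise: max(0,-1)=0, max(0,-4)=0, max(0,-2)=0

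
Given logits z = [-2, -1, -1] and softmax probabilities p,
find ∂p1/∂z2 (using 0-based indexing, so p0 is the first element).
∂p1/∂z2 = -0.1784

p = softmax(z) = [0.1554, 0.4223, 0.4223]
p1 = 0.4223, p2 = 0.4223

∂p1/∂z2 = -p1 × p2 = -0.4223 × 0.4223 = -0.1784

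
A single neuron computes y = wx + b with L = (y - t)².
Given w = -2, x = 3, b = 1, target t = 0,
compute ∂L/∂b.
∂L/∂b = -10

y = wx + b = (-2)(3) + 1 = -5
∂L/∂y = 2(y - t) = 2(-5 - 0) = -10
∂y/∂b = 1
∂L/∂b = ∂L/∂y · ∂y/∂b = -10 × 1 = -10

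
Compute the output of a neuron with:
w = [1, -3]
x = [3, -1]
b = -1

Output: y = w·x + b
y = 5

y = (1)(3) + (-3)(-1) + -1 = 5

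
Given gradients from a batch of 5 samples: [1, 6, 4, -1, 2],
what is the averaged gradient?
Average gradient = 2.4

Average = (1/5)(1 + 6 + 4 + -1 + 2) = 12/5 = 2.4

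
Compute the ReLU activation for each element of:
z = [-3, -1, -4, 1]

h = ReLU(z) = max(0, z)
h = [0, 0, 0, 1]

ReLU applied element-wise: max(0,-3)=0, max(0,-1)=0, max(0,-4)=0, max(0,1)=1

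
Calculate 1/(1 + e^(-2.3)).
0.9089

sigmoid(2.3) = 1/(1 + e^(-2.3)) = 1/(1 + 0.1003) = 0.9089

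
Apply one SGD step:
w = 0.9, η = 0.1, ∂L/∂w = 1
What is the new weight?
w_new = 0.8

w_new = w - η·∂L/∂w = 0.9 - 0.1×(1) = 0.9 - (0.1) = 0.8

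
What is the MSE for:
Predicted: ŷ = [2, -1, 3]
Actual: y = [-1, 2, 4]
MSE = 6.333

MSE = (1/3)((2--1)² + (-1-2)² + (3-4)²) = (1/3)(9 + 9 + 1) = 6.333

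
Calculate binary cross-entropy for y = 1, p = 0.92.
L = 0.08338

L = -1·log(0.92) - 0·log(0.08) = -log(0.92) = 0.08338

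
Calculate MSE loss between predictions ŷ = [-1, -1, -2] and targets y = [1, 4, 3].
MSE = 18

MSE = (1/3)((-1-1)² + (-1-4)² + (-2-3)²) = (1/3)(4 + 25 + 25) = 18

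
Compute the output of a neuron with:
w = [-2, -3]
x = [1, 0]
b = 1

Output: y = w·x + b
y = -1

y = (-2)(1) + (-3)(0) + 1 = -1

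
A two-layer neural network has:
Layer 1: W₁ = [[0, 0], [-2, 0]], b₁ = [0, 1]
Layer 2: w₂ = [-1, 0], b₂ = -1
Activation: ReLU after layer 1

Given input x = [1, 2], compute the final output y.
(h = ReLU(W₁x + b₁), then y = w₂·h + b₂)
y = -1

Layer 1 pre-activation: z₁ = [0, -1]
After ReLU: h = [0, 0]
Layer 2 output: y = -1×0 + 0×0 + -1 = -1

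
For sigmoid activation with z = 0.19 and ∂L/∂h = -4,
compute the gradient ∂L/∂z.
∂L/∂z = -0.991

σ(0.19) = 0.5474
σ'(0.19) = σ(0.19)(1 - σ(0.19)) = 0.5474 × 0.4526 = 0.2478
∂L/∂z = ∂L/∂h · σ'(z) = -4 × 0.2478 = -0.991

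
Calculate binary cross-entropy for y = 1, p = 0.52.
L = 0.6539

L = -1·log(0.52) - 0·log(0.48) = -log(0.52) = 0.6539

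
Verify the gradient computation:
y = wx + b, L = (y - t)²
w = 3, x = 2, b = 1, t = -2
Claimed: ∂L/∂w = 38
Incorrect

y = (3)(2) + 1 = 7
∂L/∂y = 2(y - t) = 2(7 - -2) = 18
∂y/∂w = x = 2
∂L/∂w = 18 × 2 = 36

Claimed value: 38
Incorrect: The correct gradient is 36.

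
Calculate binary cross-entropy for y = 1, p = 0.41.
L = 0.8916

L = -1·log(0.41) - 0·log(0.59) = -log(0.41) = 0.8916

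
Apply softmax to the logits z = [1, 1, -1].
p = [0.4683, 0.4683, 0.0634]

exp(z) = [2.718, 2.718, 0.3679]
Sum = 5.804
p = [0.4683, 0.4683, 0.0634]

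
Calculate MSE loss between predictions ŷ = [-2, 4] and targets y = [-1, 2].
MSE = 2.5

MSE = (1/2)((-2--1)² + (4-2)²) = (1/2)(1 + 4) = 2.5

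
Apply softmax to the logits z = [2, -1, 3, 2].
p = [0.2097, 0.0104, 0.5701, 0.2097]

exp(z) = [7.389, 0.3679, 20.09, 7.389]
Sum = 35.23
p = [0.2097, 0.0104, 0.5701, 0.2097]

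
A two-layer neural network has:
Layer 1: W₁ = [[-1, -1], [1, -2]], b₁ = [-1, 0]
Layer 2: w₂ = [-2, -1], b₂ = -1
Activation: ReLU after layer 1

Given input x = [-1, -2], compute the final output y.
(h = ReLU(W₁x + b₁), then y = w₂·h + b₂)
y = -8

Layer 1 pre-activation: z₁ = [2, 3]
After ReLU: h = [2, 3]
Layer 2 output: y = -2×2 + -1×3 + -1 = -8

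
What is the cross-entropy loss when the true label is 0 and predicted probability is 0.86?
L = 1.966

L = -0·log(0.86) - 1·log(0.14) = -log(0.14) = 1.966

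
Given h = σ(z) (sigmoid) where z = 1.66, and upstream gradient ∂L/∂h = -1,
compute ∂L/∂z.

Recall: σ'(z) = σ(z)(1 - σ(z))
∂L/∂z = -0.1342

σ(1.66) = 0.8402
σ'(1.66) = σ(1.66)(1 - σ(1.66)) = 0.8402 × 0.1598 = 0.1342
∂L/∂z = ∂L/∂h · σ'(z) = -1 × 0.1342 = -0.1342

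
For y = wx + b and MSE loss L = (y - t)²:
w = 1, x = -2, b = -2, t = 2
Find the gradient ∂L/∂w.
∂L/∂w = 24

y = wx + b = (1)(-2) + -2 = -4
∂L/∂y = 2(y - t) = 2(-4 - 2) = -12
∂y/∂w = x = -2
∂L/∂w = ∂L/∂y · ∂y/∂w = -12 × -2 = 24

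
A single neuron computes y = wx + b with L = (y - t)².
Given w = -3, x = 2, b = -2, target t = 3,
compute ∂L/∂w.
∂L/∂w = -44

y = wx + b = (-3)(2) + -2 = -8
∂L/∂y = 2(y - t) = 2(-8 - 3) = -22
∂y/∂w = x = 2
∂L/∂w = ∂L/∂y · ∂y/∂w = -22 × 2 = -44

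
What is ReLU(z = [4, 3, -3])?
h = [4, 3, 0]

ReLU applied element-wise: max(0,4)=4, max(0,3)=3, max(0,-3)=0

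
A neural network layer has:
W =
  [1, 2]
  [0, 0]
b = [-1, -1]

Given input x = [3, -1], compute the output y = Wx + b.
y = [0, -1]

Wx = [1×3 + 2×-1, 0×3 + 0×-1]
   = [1, 0]
y = Wx + b = [1 + -1, 0 + -1] = [0, -1]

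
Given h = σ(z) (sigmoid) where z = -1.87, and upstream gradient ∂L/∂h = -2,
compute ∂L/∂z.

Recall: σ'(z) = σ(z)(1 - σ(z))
∂L/∂z = -0.2314

σ(-1.87) = 0.1335
σ'(-1.87) = σ(-1.87)(1 - σ(-1.87)) = 0.1335 × 0.8665 = 0.1157
∂L/∂z = ∂L/∂h · σ'(z) = -2 × 0.1157 = -0.2314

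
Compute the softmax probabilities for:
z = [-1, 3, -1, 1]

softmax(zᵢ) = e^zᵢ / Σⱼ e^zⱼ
p = [0.0156, 0.8533, 0.0156, 0.1155]

exp(z) = [0.3679, 20.09, 0.3679, 2.718]
Sum = 23.54
p = [0.0156, 0.8533, 0.0156, 0.1155]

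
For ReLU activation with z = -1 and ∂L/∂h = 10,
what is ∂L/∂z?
∂L/∂z = 0

h = ReLU(-1) = 0
Since z < 0: ∂h/∂z = 0
∂L/∂z = ∂L/∂h · ∂h/∂z = 10 × 0 = 0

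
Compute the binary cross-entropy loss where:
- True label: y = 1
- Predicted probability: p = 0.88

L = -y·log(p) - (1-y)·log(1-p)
L = 0.1278

L = -1·log(0.88) - 0·log(0.12) = -log(0.88) = 0.1278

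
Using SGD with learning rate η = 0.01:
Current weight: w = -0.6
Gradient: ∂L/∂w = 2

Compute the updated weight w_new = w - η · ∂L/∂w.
w_new = -0.62

w_new = w - η·∂L/∂w = -0.6 - 0.01×(2) = -0.6 - (0.02) = -0.62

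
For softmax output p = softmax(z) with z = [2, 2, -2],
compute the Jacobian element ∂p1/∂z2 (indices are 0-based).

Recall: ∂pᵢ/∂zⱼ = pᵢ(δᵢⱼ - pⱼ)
∂p1/∂z2 = -0.004496

p = softmax(z) = [0.4955, 0.4955, 0.009075]
p1 = 0.4955, p2 = 0.009075

∂p1/∂z2 = -p1 × p2 = -0.4955 × 0.009075 = -0.004496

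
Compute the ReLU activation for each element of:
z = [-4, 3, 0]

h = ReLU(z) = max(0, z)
h = [0, 3, 0]

ReLU applied element-wise: max(0,-4)=0, max(0,3)=3, max(0,0)=0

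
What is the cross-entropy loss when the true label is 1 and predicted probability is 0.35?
L = 1.05

L = -1·log(0.35) - 0·log(0.65) = -log(0.35) = 1.05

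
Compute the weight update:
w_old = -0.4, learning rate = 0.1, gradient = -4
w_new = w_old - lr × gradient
w_new = 0

w_new = w - η·∂L/∂w = -0.4 - 0.1×(-4) = -0.4 - (-0.4) = 0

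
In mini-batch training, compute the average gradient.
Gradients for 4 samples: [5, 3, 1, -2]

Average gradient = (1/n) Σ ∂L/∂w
Average gradient = 1.75

Average = (1/4)(5 + 3 + 1 + -2) = 7/4 = 1.75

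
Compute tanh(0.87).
0.7014

tanh(0.87) = (e^(0.87) - e^(-0.87))/(e^(0.87) + e^(-0.87)) = 0.7014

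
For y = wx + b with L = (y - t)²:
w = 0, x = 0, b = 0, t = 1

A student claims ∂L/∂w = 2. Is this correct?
Incorrect

y = (0)(0) + 0 = 0
∂L/∂y = 2(y - t) = 2(0 - 1) = -2
∂y/∂w = x = 0
∂L/∂w = -2 × 0 = 0

Claimed value: 2
Incorrect: The correct gradient is 0.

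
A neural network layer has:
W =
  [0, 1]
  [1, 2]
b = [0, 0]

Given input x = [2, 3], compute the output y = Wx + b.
y = [3, 8]

Wx = [0×2 + 1×3, 1×2 + 2×3]
   = [3, 8]
y = Wx + b = [3 + 0, 8 + 0] = [3, 8]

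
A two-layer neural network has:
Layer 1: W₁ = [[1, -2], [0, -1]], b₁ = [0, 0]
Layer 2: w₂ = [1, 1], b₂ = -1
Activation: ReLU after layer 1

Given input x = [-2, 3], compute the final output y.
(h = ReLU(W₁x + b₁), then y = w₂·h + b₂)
y = -1

Layer 1 pre-activation: z₁ = [-8, -3]
After ReLU: h = [0, 0]
Layer 2 output: y = 1×0 + 1×0 + -1 = -1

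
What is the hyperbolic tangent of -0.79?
-0.6584

tanh(-0.79) = (e^(-0.79) - e^(0.79))/(e^(-0.79) + e^(0.79)) = -0.6584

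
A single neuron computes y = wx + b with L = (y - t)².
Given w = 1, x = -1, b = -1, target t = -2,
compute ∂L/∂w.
∂L/∂w = 0

y = wx + b = (1)(-1) + -1 = -2
∂L/∂y = 2(y - t) = 2(-2 - -2) = 0
∂y/∂w = x = -1
∂L/∂w = ∂L/∂y · ∂y/∂w = 0 × -1 = 0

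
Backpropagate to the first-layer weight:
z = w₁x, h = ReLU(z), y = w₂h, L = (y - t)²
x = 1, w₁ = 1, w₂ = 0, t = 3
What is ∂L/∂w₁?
∂L/∂w₁ = 0

Forward pass:
z = w₁x = 1×1 = 1
h = ReLU(1) = 1
y = w₂h = 0×1 = 0

Backward pass:
∂L/∂y = 2(y - t) = 2(0 - 3) = -6
∂y/∂h = w₂ = 0
∂h/∂z = 1 (ReLU derivative)
∂z/∂w₁ = x = 1

∂L/∂w₁ = -6 × 0 × 1 × 1 = 0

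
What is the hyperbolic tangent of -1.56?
-0.9154

tanh(-1.56) = (e^(-1.56) - e^(1.56))/(e^(-1.56) + e^(1.56)) = -0.9154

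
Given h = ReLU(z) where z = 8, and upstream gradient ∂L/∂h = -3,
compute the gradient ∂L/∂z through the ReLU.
∂L/∂z = -3

h = ReLU(8) = 8
Since z > 0: ∂h/∂z = 1
∂L/∂z = ∂L/∂h · ∂h/∂z = -3 × 1 = -3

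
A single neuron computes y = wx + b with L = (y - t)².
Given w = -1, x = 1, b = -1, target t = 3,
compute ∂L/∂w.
∂L/∂w = -10

y = wx + b = (-1)(1) + -1 = -2
∂L/∂y = 2(y - t) = 2(-2 - 3) = -10
∂y/∂w = x = 1
∂L/∂w = ∂L/∂y · ∂y/∂w = -10 × 1 = -10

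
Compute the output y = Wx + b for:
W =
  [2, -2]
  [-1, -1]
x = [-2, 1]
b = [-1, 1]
y = [-7, 2]

Wx = [2×-2 + -2×1, -1×-2 + -1×1]
   = [-6, 1]
y = Wx + b = [-6 + -1, 1 + 1] = [-7, 2]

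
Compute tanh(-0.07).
-0.06989

tanh(-0.07) = (e^(-0.07) - e^(0.07))/(e^(-0.07) + e^(0.07)) = -0.06989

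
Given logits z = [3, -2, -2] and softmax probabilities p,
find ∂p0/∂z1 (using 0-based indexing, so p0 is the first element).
∂p0/∂z1 = -0.00656

p = softmax(z) = [0.9867, 0.006648, 0.006648]
p0 = 0.9867, p1 = 0.006648

∂p0/∂z1 = -p0 × p1 = -0.9867 × 0.006648 = -0.00656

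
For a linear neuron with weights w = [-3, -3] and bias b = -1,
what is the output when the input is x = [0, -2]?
y = 5

y = (-3)(0) + (-3)(-2) + -1 = 5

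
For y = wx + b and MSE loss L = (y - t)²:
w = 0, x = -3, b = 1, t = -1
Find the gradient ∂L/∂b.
∂L/∂b = 4

y = wx + b = (0)(-3) + 1 = 1
∂L/∂y = 2(y - t) = 2(1 - -1) = 4
∂y/∂b = 1
∂L/∂b = ∂L/∂y · ∂y/∂b = 4 × 1 = 4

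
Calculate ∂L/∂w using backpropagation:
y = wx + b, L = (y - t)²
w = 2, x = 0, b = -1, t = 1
∂L/∂w = 0

y = wx + b = (2)(0) + -1 = -1
∂L/∂y = 2(y - t) = 2(-1 - 1) = -4
∂y/∂w = x = 0
∂L/∂w = ∂L/∂y · ∂y/∂w = -4 × 0 = 0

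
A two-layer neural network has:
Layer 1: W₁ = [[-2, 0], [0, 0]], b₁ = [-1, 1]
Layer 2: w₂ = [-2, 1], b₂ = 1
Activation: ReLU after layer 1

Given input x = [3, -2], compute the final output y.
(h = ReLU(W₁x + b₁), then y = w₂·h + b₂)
y = 2

Layer 1 pre-activation: z₁ = [-7, 1]
After ReLU: h = [0, 1]
Layer 2 output: y = -2×0 + 1×1 + 1 = 2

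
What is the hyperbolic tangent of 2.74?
0.9917

tanh(2.74) = (e^(2.74) - e^(-2.74))/(e^(2.74) + e^(-2.74)) = 0.9917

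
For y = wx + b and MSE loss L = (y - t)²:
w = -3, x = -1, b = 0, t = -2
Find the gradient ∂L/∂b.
∂L/∂b = 10

y = wx + b = (-3)(-1) + 0 = 3
∂L/∂y = 2(y - t) = 2(3 - -2) = 10
∂y/∂b = 1
∂L/∂b = ∂L/∂y · ∂y/∂b = 10 × 1 = 10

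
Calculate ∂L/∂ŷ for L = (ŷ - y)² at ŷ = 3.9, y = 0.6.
∂L/∂ŷ = 6.6

∂L/∂ŷ = 2(ŷ - y) = 2(3.9 - 0.6) = 2(3.3) = 6.6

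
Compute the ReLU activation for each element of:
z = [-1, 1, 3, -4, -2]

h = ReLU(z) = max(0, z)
h = [0, 1, 3, 0, 0]

ReLU applied element-wise: max(0,-1)=0, max(0,1)=1, max(0,3)=3, max(0,-4)=0, max(0,-2)=0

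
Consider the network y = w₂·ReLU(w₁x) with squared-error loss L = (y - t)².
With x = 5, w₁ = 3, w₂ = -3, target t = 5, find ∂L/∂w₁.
∂L/∂w₁ = 1500

Forward pass:
z = w₁x = 3×5 = 15
h = ReLU(15) = 15
y = w₂h = -3×15 = -45

Backward pass:
∂L/∂y = 2(y - t) = 2(-45 - 5) = -100
∂y/∂h = w₂ = -3
∂h/∂z = 1 (ReLU derivative)
∂z/∂w₁ = x = 5

∂L/∂w₁ = -100 × -3 × 1 × 5 = 1500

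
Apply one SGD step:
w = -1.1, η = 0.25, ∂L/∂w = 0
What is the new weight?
w_new = -1.1

w_new = w - η·∂L/∂w = -1.1 - 0.25×(0) = -1.1 - (0) = -1.1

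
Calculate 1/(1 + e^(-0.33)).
0.5818

sigmoid(0.33) = 1/(1 + e^(-0.33)) = 1/(1 + 0.7189) = 0.5818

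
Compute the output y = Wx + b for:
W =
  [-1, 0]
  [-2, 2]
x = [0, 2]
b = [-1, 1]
y = [-1, 5]

Wx = [-1×0 + 0×2, -2×0 + 2×2]
   = [0, 4]
y = Wx + b = [0 + -1, 4 + 1] = [-1, 5]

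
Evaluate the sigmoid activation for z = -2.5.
0.07586

sigmoid(-2.5) = 1/(1 + e^(2.5)) = 1/(1 + 12.18) = 0.07586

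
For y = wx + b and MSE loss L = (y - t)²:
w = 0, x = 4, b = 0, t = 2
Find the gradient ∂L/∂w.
∂L/∂w = -16

y = wx + b = (0)(4) + 0 = 0
∂L/∂y = 2(y - t) = 2(0 - 2) = -4
∂y/∂w = x = 4
∂L/∂w = ∂L/∂y · ∂y/∂w = -4 × 4 = -16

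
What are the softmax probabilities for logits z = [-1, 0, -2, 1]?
p = [0.0871, 0.2369, 0.0321, 0.6439]

exp(z) = [0.3679, 1, 0.1353, 2.718]
Sum = 4.221
p = [0.0871, 0.2369, 0.0321, 0.6439]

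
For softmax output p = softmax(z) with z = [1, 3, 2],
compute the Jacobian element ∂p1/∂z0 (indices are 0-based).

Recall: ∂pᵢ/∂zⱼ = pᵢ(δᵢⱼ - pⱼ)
∂p1/∂z0 = -0.05989

p = softmax(z) = [0.09003, 0.6652, 0.2447]
p1 = 0.6652, p0 = 0.09003

∂p1/∂z0 = -p1 × p0 = -0.6652 × 0.09003 = -0.05989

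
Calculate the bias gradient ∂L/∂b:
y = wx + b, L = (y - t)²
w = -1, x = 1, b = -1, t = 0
∂L/∂b = -4

y = wx + b = (-1)(1) + -1 = -2
∂L/∂y = 2(y - t) = 2(-2 - 0) = -4
∂y/∂b = 1
∂L/∂b = ∂L/∂y · ∂y/∂b = -4 × 1 = -4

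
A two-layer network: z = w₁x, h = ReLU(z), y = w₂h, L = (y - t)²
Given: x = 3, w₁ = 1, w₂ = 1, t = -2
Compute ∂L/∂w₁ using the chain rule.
∂L/∂w₁ = 30

Forward pass:
z = w₁x = 1×3 = 3
h = ReLU(3) = 3
y = w₂h = 1×3 = 3

Backward pass:
∂L/∂y = 2(y - t) = 2(3 - -2) = 10
∂y/∂h = w₂ = 1
∂h/∂z = 1 (ReLU derivative)
∂z/∂w₁ = x = 3

∂L/∂w₁ = 10 × 1 × 1 × 3 = 30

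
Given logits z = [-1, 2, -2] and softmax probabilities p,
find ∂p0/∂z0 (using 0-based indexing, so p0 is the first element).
∂p0/∂z0 = 0.04444

p = softmax(z) = [0.04661, 0.9362, 0.01715]
p0 = 0.04661

∂p0/∂z0 = p0(1 - p0) = 0.04661 × (1 - 0.04661) = 0.04444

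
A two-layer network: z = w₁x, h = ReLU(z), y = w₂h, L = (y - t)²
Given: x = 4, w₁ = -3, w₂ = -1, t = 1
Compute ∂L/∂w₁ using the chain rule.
∂L/∂w₁ = 0

Forward pass:
z = w₁x = -3×4 = -12
h = ReLU(-12) = 0
y = w₂h = -1×0 = 0

Backward pass:
∂L/∂y = 2(y - t) = 2(0 - 1) = -2
∂y/∂h = w₂ = -1
∂h/∂z = 0 (ReLU derivative)
∂z/∂w₁ = x = 4

∂L/∂w₁ = -2 × -1 × 0 × 4 = 0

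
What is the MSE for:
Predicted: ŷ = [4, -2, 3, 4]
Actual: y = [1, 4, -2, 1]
MSE = 19.75

MSE = (1/4)((4-1)² + (-2-4)² + (3--2)² + (4-1)²) = (1/4)(9 + 36 + 25 + 9) = 19.75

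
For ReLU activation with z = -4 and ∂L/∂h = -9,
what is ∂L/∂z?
∂L/∂z = 0

h = ReLU(-4) = 0
Since z < 0: ∂h/∂z = 0
∂L/∂z = ∂L/∂h · ∂h/∂z = -9 × 0 = 0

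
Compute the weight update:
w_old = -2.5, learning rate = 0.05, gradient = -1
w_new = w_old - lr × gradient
w_new = -2.45

w_new = w - η·∂L/∂w = -2.5 - 0.05×(-1) = -2.5 - (-0.05) = -2.45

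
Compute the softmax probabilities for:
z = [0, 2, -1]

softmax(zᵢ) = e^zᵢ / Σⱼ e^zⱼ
p = [0.1142, 0.8438, 0.042]

exp(z) = [1, 7.389, 0.3679]
Sum = 8.757
p = [0.1142, 0.8438, 0.042]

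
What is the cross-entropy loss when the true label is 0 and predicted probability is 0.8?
L = 1.609

L = -0·log(0.8) - 1·log(0.2) = -log(0.2) = 1.609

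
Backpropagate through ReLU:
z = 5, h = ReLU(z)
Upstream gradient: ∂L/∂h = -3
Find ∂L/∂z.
∂L/∂z = -3

h = ReLU(5) = 5
Since z > 0: ∂h/∂z = 1
∂L/∂z = ∂L/∂h · ∂h/∂z = -3 × 1 = -3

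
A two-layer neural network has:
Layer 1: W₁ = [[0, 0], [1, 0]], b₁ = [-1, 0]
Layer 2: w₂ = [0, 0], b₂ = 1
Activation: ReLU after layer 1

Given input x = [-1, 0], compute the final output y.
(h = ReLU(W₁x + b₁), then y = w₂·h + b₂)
y = 1

Layer 1 pre-activation: z₁ = [-1, -1]
After ReLU: h = [0, 0]
Layer 2 output: y = 0×0 + 0×0 + 1 = 1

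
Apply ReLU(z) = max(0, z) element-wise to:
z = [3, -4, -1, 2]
h = [3, 0, 0, 2]

ReLU applied element-wise: max(0,3)=3, max(0,-4)=0, max(0,-1)=0, max(0,2)=2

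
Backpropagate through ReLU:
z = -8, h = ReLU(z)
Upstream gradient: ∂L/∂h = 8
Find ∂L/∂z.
∂L/∂z = 0

h = ReLU(-8) = 0
Since z < 0: ∂h/∂z = 0
∂L/∂z = ∂L/∂h · ∂h/∂z = 8 × 0 = 0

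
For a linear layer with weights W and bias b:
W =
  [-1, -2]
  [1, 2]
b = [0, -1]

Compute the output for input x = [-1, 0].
y = [1, -2]

Wx = [-1×-1 + -2×0, 1×-1 + 2×0]
   = [1, -1]
y = Wx + b = [1 + 0, -1 + -1] = [1, -2]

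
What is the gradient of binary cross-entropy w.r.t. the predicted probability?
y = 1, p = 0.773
∂L/∂p = -1.294

∂L/∂p = -y/p + (1-y)/(1-p) = -1/0.773 + 0 = -1.294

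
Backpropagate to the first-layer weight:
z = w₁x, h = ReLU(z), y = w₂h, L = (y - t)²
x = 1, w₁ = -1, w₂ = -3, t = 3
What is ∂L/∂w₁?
∂L/∂w₁ = 0

Forward pass:
z = w₁x = -1×1 = -1
h = ReLU(-1) = 0
y = w₂h = -3×0 = 0

Backward pass:
∂L/∂y = 2(y - t) = 2(0 - 3) = -6
∂y/∂h = w₂ = -3
∂h/∂z = 0 (ReLU derivative)
∂z/∂w₁ = x = 1

∂L/∂w₁ = -6 × -3 × 0 × 1 = 0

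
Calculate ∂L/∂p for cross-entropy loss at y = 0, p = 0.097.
∂L/∂p = 1.107

∂L/∂p = -y/p + (1-y)/(1-p) = 0 + 1/0.903 = 1.107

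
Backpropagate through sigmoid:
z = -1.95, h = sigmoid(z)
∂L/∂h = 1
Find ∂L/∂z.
∂L/∂z = 0.109

σ(-1.95) = 0.1246
σ'(-1.95) = σ(-1.95)(1 - σ(-1.95)) = 0.1246 × 0.8754 = 0.109
∂L/∂z = ∂L/∂h · σ'(z) = 1 × 0.109 = 0.109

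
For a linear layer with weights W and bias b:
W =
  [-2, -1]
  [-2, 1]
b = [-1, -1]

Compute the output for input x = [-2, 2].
y = [1, 5]

Wx = [-2×-2 + -1×2, -2×-2 + 1×2]
   = [2, 6]
y = Wx + b = [2 + -1, 6 + -1] = [1, 5]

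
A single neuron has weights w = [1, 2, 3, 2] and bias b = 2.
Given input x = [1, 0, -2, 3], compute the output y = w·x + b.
y = 3

y = (1)(1) + (2)(0) + (3)(-2) + (2)(3) + 2 = 3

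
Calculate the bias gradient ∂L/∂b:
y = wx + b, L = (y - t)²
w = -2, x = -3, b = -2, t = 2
∂L/∂b = 4

y = wx + b = (-2)(-3) + -2 = 4
∂L/∂y = 2(y - t) = 2(4 - 2) = 4
∂y/∂b = 1
∂L/∂b = ∂L/∂y · ∂y/∂b = 4 × 1 = 4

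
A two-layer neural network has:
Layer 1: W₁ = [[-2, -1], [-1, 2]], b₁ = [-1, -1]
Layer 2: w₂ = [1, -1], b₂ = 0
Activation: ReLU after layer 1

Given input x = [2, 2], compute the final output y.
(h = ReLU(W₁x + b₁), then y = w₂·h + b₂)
y = -1

Layer 1 pre-activation: z₁ = [-7, 1]
After ReLU: h = [0, 1]
Layer 2 output: y = 1×0 + -1×1 + 0 = -1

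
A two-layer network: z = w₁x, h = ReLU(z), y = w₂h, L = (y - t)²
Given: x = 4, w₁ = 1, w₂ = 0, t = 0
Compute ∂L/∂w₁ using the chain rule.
∂L/∂w₁ = 0

Forward pass:
z = w₁x = 1×4 = 4
h = ReLU(4) = 4
y = w₂h = 0×4 = 0

Backward pass:
∂L/∂y = 2(y - t) = 2(0 - 0) = 0
∂y/∂h = w₂ = 0
∂h/∂z = 1 (ReLU derivative)
∂z/∂w₁ = x = 4

∂L/∂w₁ = 0 × 0 × 1 × 4 = 0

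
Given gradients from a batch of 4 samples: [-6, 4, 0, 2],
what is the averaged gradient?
Average gradient = 0

Average = (1/4)(-6 + 4 + 0 + 2) = 0/4 = 0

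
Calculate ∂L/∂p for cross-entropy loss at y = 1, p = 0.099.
∂L/∂p = -10.1

∂L/∂p = -y/p + (1-y)/(1-p) = -1/0.099 + 0 = -10.1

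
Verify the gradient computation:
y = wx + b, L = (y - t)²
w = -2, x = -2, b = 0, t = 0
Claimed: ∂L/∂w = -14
Incorrect

y = (-2)(-2) + 0 = 4
∂L/∂y = 2(y - t) = 2(4 - 0) = 8
∂y/∂w = x = -2
∂L/∂w = 8 × -2 = -16

Claimed value: -14
Incorrect: The correct gradient is -16.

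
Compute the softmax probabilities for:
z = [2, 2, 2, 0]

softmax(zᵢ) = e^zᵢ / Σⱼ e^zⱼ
p = [0.3189, 0.3189, 0.3189, 0.0432]

exp(z) = [7.389, 7.389, 7.389, 1]
Sum = 23.17
p = [0.3189, 0.3189, 0.3189, 0.0432]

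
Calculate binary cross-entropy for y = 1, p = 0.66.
L = 0.4155

L = -1·log(0.66) - 0·log(0.34) = -log(0.66) = 0.4155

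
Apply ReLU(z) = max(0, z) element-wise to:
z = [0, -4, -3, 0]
h = [0, 0, 0, 0]

ReLU applied element-wise: max(0,0)=0, max(0,-4)=0, max(0,-3)=0, max(0,0)=0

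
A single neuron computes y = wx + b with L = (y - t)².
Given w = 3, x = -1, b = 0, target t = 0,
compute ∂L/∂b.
∂L/∂b = -6

y = wx + b = (3)(-1) + 0 = -3
∂L/∂y = 2(y - t) = 2(-3 - 0) = -6
∂y/∂b = 1
∂L/∂b = ∂L/∂y · ∂y/∂b = -6 × 1 = -6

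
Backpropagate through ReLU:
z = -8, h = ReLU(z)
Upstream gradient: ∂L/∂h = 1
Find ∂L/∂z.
∂L/∂z = 0

h = ReLU(-8) = 0
Since z < 0: ∂h/∂z = 0
∂L/∂z = ∂L/∂h · ∂h/∂z = 1 × 0 = 0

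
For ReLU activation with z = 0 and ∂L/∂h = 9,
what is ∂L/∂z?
∂L/∂z = 0

h = ReLU(0) = 0
At z = 0: ∂h/∂z = 0 (by convention)
∂L/∂z = ∂L/∂h · ∂h/∂z = 9 × 0 = 0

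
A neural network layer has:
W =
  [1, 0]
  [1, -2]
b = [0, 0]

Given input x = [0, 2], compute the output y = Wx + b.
y = [0, -4]

Wx = [1×0 + 0×2, 1×0 + -2×2]
   = [0, -4]
y = Wx + b = [0 + 0, -4 + 0] = [0, -4]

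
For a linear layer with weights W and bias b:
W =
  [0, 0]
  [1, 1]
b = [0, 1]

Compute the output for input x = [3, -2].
y = [0, 2]

Wx = [0×3 + 0×-2, 1×3 + 1×-2]
   = [0, 1]
y = Wx + b = [0 + 0, 1 + 1] = [0, 2]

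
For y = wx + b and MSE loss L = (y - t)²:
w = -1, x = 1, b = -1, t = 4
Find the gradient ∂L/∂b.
∂L/∂b = -12

y = wx + b = (-1)(1) + -1 = -2
∂L/∂y = 2(y - t) = 2(-2 - 4) = -12
∂y/∂b = 1
∂L/∂b = ∂L/∂y · ∂y/∂b = -12 × 1 = -12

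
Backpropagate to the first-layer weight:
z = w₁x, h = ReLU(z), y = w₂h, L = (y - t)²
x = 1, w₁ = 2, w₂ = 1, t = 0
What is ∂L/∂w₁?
∂L/∂w₁ = 4

Forward pass:
z = w₁x = 2×1 = 2
h = ReLU(2) = 2
y = w₂h = 1×2 = 2

Backward pass:
∂L/∂y = 2(y - t) = 2(2 - 0) = 4
∂y/∂h = w₂ = 1
∂h/∂z = 1 (ReLU derivative)
∂z/∂w₁ = x = 1

∂L/∂w₁ = 4 × 1 × 1 × 1 = 4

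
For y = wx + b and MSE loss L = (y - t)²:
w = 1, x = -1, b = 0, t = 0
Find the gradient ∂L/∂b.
∂L/∂b = -2

y = wx + b = (1)(-1) + 0 = -1
∂L/∂y = 2(y - t) = 2(-1 - 0) = -2
∂y/∂b = 1
∂L/∂b = ∂L/∂y · ∂y/∂b = -2 × 1 = -2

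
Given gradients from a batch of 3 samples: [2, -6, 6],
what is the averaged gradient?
Average gradient = 0.6667

Average = (1/3)(2 + -6 + 6) = 2/3 = 0.6667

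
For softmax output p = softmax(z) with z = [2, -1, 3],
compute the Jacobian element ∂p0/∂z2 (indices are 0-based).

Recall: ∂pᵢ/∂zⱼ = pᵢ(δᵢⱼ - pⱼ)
∂p0/∂z2 = -0.1915

p = softmax(z) = [0.2654, 0.01321, 0.7214]
p0 = 0.2654, p2 = 0.7214

∂p0/∂z2 = -p0 × p2 = -0.2654 × 0.7214 = -0.1915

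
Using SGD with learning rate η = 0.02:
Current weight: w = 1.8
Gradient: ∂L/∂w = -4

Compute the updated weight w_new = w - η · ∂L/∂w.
w_new = 1.88

w_new = w - η·∂L/∂w = 1.8 - 0.02×(-4) = 1.8 - (-0.08) = 1.88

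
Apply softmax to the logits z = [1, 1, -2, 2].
p = [0.2097, 0.2097, 0.0104, 0.5701]

exp(z) = [2.718, 2.718, 0.1353, 7.389]
Sum = 12.96
p = [0.2097, 0.2097, 0.0104, 0.5701]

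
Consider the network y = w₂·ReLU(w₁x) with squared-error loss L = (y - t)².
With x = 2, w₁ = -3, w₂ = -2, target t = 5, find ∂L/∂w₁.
∂L/∂w₁ = 0

Forward pass:
z = w₁x = -3×2 = -6
h = ReLU(-6) = 0
y = w₂h = -2×0 = 0

Backward pass:
∂L/∂y = 2(y - t) = 2(0 - 5) = -10
∂y/∂h = w₂ = -2
∂h/∂z = 0 (ReLU derivative)
∂z/∂w₁ = x = 2

∂L/∂w₁ = -10 × -2 × 0 × 2 = 0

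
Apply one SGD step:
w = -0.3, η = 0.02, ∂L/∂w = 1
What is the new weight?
w_new = -0.32

w_new = w - η·∂L/∂w = -0.3 - 0.02×(1) = -0.3 - (0.02) = -0.32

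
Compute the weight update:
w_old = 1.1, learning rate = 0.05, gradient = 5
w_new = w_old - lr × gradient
w_new = 0.85

w_new = w - η·∂L/∂w = 1.1 - 0.05×(5) = 1.1 - (0.25) = 0.85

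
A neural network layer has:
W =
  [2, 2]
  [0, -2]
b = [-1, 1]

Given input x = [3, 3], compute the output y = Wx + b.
y = [11, -5]

Wx = [2×3 + 2×3, 0×3 + -2×3]
   = [12, -6]
y = Wx + b = [12 + -1, -6 + 1] = [11, -5]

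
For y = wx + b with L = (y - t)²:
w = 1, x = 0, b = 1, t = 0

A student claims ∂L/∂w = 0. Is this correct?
Correct

y = (1)(0) + 1 = 1
∂L/∂y = 2(y - t) = 2(1 - 0) = 2
∂y/∂w = x = 0
∂L/∂w = 2 × 0 = 0

Claimed value: 0
Correct: The correct gradient is 0.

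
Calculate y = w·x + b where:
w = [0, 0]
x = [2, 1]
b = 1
y = 1

y = (0)(2) + (0)(1) + 1 = 1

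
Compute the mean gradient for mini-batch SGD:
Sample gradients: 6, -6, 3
Average gradient = 1

Average = (1/3)(6 + -6 + 3) = 3/3 = 1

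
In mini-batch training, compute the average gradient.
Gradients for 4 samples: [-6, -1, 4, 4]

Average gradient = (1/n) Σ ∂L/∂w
Average gradient = 0.25

Average = (1/4)(-6 + -1 + 4 + 4) = 1/4 = 0.25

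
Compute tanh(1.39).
0.8832

tanh(1.39) = (e^(1.39) - e^(-1.39))/(e^(1.39) + e^(-1.39)) = 0.8832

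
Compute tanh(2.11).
0.971

tanh(2.11) = (e^(2.11) - e^(-2.11))/(e^(2.11) + e^(-2.11)) = 0.971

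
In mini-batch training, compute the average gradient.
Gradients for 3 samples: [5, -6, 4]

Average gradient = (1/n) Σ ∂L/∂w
Average gradient = 1

Average = (1/3)(5 + -6 + 4) = 3/3 = 1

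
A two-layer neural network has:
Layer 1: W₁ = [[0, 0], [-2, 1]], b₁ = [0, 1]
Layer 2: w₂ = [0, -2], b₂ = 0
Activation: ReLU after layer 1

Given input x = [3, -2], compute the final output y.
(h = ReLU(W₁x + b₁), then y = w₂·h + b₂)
y = 0

Layer 1 pre-activation: z₁ = [0, -7]
After ReLU: h = [0, 0]
Layer 2 output: y = 0×0 + -2×0 + 0 = 0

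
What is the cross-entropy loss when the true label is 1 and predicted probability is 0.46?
L = 0.7765

L = -1·log(0.46) - 0·log(0.54) = -log(0.46) = 0.7765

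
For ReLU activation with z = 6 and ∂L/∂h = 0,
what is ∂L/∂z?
∂L/∂z = 0

h = ReLU(6) = 6
Since z > 0: ∂h/∂z = 1
∂L/∂z = ∂L/∂h · ∂h/∂z = 0 × 1 = 0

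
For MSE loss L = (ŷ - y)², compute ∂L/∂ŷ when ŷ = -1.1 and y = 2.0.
∂L/∂ŷ = -6.2

∂L/∂ŷ = 2(ŷ - y) = 2(-1.1 - 2.0) = 2(-3.1) = -6.2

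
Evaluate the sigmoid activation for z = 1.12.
0.754

sigmoid(1.12) = 1/(1 + e^(-1.12)) = 1/(1 + 0.3263) = 0.754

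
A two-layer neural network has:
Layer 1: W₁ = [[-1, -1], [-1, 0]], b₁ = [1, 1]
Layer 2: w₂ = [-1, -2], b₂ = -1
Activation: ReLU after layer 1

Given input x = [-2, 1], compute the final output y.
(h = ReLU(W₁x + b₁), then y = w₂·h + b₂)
y = -9

Layer 1 pre-activation: z₁ = [2, 3]
After ReLU: h = [2, 3]
Layer 2 output: y = -1×2 + -2×3 + -1 = -9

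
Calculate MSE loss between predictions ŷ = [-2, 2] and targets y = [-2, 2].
MSE = 0

MSE = (1/2)((-2--2)² + (2-2)²) = (1/2)(0 + 0) = 0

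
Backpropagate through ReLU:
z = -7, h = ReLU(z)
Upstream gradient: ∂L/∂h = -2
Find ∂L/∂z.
∂L/∂z = 0

h = ReLU(-7) = 0
Since z < 0: ∂h/∂z = 0
∂L/∂z = ∂L/∂h · ∂h/∂z = -2 × 0 = 0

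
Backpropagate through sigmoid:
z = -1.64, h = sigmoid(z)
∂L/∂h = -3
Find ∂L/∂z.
∂L/∂z = -0.4082

σ(-1.64) = 0.1625
σ'(-1.64) = σ(-1.64)(1 - σ(-1.64)) = 0.1625 × 0.8375 = 0.1361
∂L/∂z = ∂L/∂h · σ'(z) = -3 × 0.1361 = -0.4082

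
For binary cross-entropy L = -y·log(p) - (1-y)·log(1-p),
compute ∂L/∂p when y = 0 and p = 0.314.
∂L/∂p = 1.458

∂L/∂p = -y/p + (1-y)/(1-p) = 0 + 1/0.686 = 1.458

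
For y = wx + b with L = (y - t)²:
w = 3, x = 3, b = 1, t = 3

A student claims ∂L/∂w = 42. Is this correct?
Correct

y = (3)(3) + 1 = 10
∂L/∂y = 2(y - t) = 2(10 - 3) = 14
∂y/∂w = x = 3
∂L/∂w = 14 × 3 = 42

Claimed value: 42
Correct: The correct gradient is 42.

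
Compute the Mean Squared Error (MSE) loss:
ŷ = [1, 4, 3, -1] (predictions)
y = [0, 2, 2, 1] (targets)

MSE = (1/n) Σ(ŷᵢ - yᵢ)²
MSE = 2.5

MSE = (1/4)((1-0)² + (4-2)² + (3-2)² + (-1-1)²) = (1/4)(1 + 4 + 1 + 4) = 2.5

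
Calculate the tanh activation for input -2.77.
-0.9922

tanh(-2.77) = (e^(-2.77) - e^(2.77))/(e^(-2.77) + e^(2.77)) = -0.9922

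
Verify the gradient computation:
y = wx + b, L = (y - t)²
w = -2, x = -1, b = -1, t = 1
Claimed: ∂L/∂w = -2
Incorrect

y = (-2)(-1) + -1 = 1
∂L/∂y = 2(y - t) = 2(1 - 1) = 0
∂y/∂w = x = -1
∂L/∂w = 0 × -1 = 0

Claimed value: -2
Incorrect: The correct gradient is 0.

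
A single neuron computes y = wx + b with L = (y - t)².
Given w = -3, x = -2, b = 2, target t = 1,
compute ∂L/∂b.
∂L/∂b = 14

y = wx + b = (-3)(-2) + 2 = 8
∂L/∂y = 2(y - t) = 2(8 - 1) = 14
∂y/∂b = 1
∂L/∂b = ∂L/∂y · ∂y/∂b = 14 × 1 = 14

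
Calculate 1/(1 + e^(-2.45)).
0.9206

sigmoid(2.45) = 1/(1 + e^(-2.45)) = 1/(1 + 0.08629) = 0.9206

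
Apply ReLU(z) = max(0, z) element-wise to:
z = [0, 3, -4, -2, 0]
h = [0, 3, 0, 0, 0]

ReLU applied element-wise: max(0,0)=0, max(0,3)=3, max(0,-4)=0, max(0,-2)=0, max(0,0)=0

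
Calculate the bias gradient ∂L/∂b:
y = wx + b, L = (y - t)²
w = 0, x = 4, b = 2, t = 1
∂L/∂b = 2

y = wx + b = (0)(4) + 2 = 2
∂L/∂y = 2(y - t) = 2(2 - 1) = 2
∂y/∂b = 1
∂L/∂b = ∂L/∂y · ∂y/∂b = 2 × 1 = 2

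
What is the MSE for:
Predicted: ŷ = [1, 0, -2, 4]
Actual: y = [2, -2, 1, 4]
MSE = 3.5

MSE = (1/4)((1-2)² + (0--2)² + (-2-1)² + (4-4)²) = (1/4)(1 + 4 + 9 + 0) = 3.5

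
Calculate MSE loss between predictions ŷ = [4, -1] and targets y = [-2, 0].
MSE = 18.5

MSE = (1/2)((4--2)² + (-1-0)²) = (1/2)(36 + 1) = 18.5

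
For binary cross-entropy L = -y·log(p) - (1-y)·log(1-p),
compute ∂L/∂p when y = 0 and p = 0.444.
∂L/∂p = 1.799

∂L/∂p = -y/p + (1-y)/(1-p) = 0 + 1/0.556 = 1.799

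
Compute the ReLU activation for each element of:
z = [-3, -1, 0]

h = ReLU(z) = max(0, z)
h = [0, 0, 0]

ReLU applied element-wise: max(0,-3)=0, max(0,-1)=0, max(0,0)=0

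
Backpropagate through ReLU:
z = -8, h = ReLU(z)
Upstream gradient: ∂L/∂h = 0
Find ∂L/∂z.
∂L/∂z = 0

h = ReLU(-8) = 0
Since z < 0: ∂h/∂z = 0
∂L/∂z = ∂L/∂h · ∂h/∂z = 0 × 0 = 0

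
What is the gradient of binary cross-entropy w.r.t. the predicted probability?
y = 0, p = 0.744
∂L/∂p = 3.906

∂L/∂p = -y/p + (1-y)/(1-p) = 0 + 1/0.256 = 3.906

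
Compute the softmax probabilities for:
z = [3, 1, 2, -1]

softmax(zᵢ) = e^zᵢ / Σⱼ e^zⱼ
p = [0.6572, 0.0889, 0.2418, 0.012]

exp(z) = [20.09, 2.718, 7.389, 0.3679]
Sum = 30.56
p = [0.6572, 0.0889, 0.2418, 0.012]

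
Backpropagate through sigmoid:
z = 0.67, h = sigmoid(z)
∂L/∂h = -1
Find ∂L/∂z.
∂L/∂z = -0.2239

σ(0.67) = 0.6615
σ'(0.67) = σ(0.67)(1 - σ(0.67)) = 0.6615 × 0.3385 = 0.2239
∂L/∂z = ∂L/∂h · σ'(z) = -1 × 0.2239 = -0.2239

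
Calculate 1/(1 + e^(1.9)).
0.1301

sigmoid(-1.9) = 1/(1 + e^(1.9)) = 1/(1 + 6.686) = 0.1301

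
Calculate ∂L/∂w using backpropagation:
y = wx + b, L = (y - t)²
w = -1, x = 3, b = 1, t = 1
∂L/∂w = -18

y = wx + b = (-1)(3) + 1 = -2
∂L/∂y = 2(y - t) = 2(-2 - 1) = -6
∂y/∂w = x = 3
∂L/∂w = ∂L/∂y · ∂y/∂w = -6 × 3 = -18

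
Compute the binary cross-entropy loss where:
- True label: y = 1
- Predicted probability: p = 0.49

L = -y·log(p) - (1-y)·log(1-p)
L = 0.7133

L = -1·log(0.49) - 0·log(0.51) = -log(0.49) = 0.7133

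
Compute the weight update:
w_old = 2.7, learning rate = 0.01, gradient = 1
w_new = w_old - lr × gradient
w_new = 2.69

w_new = w - η·∂L/∂w = 2.7 - 0.01×(1) = 2.7 - (0.01) = 2.69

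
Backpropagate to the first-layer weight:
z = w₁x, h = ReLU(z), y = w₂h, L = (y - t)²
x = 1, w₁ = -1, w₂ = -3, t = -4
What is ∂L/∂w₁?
∂L/∂w₁ = 0

Forward pass:
z = w₁x = -1×1 = -1
h = ReLU(-1) = 0
y = w₂h = -3×0 = 0

Backward pass:
∂L/∂y = 2(y - t) = 2(0 - -4) = 8
∂y/∂h = w₂ = -3
∂h/∂z = 0 (ReLU derivative)
∂z/∂w₁ = x = 1

∂L/∂w₁ = 8 × -3 × 0 × 1 = 0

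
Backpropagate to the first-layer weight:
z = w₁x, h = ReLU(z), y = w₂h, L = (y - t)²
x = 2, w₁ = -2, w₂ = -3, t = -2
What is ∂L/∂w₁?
∂L/∂w₁ = 0

Forward pass:
z = w₁x = -2×2 = -4
h = ReLU(-4) = 0
y = w₂h = -3×0 = 0

Backward pass:
∂L/∂y = 2(y - t) = 2(0 - -2) = 4
∂y/∂h = w₂ = -3
∂h/∂z = 0 (ReLU derivative)
∂z/∂w₁ = x = 2

∂L/∂w₁ = 4 × -3 × 0 × 2 = 0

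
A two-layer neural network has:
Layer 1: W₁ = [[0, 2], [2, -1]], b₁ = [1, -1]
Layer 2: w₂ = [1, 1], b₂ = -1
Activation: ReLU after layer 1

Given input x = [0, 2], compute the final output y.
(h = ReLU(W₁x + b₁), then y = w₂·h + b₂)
y = 4

Layer 1 pre-activation: z₁ = [5, -3]
After ReLU: h = [5, 0]
Layer 2 output: y = 1×5 + 1×0 + -1 = 4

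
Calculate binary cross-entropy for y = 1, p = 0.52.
L = 0.6539

L = -1·log(0.52) - 0·log(0.48) = -log(0.52) = 0.6539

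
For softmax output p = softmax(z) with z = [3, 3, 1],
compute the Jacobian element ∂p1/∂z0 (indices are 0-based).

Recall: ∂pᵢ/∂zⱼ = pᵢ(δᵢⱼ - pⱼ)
∂p1/∂z0 = -0.2193

p = softmax(z) = [0.4683, 0.4683, 0.06338]
p1 = 0.4683, p0 = 0.4683

∂p1/∂z0 = -p1 × p0 = -0.4683 × 0.4683 = -0.2193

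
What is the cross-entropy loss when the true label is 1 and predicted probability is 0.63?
L = 0.462

L = -1·log(0.63) - 0·log(0.37) = -log(0.63) = 0.462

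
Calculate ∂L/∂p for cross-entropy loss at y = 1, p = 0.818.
∂L/∂p = -1.222

∂L/∂p = -y/p + (1-y)/(1-p) = -1/0.818 + 0 = -1.222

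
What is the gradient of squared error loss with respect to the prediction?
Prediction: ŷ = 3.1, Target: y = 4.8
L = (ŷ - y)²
∂L/∂ŷ = -3.4

∂L/∂ŷ = 2(ŷ - y) = 2(3.1 - 4.8) = 2(-1.7) = -3.4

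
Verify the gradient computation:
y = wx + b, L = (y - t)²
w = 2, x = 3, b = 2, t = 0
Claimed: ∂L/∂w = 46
Incorrect

y = (2)(3) + 2 = 8
∂L/∂y = 2(y - t) = 2(8 - 0) = 16
∂y/∂w = x = 3
∂L/∂w = 16 × 3 = 48

Claimed value: 46
Incorrect: The correct gradient is 48.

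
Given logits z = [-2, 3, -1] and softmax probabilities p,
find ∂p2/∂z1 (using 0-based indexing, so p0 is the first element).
∂p2/∂z1 = -0.01743

p = softmax(z) = [0.006573, 0.9756, 0.01787]
p2 = 0.01787, p1 = 0.9756

∂p2/∂z1 = -p2 × p1 = -0.01787 × 0.9756 = -0.01743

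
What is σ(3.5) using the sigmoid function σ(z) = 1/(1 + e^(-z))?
0.9707

sigmoid(3.5) = 1/(1 + e^(-3.5)) = 1/(1 + 0.0302) = 0.9707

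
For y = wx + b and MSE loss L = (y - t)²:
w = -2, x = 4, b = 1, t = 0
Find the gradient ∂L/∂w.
∂L/∂w = -56

y = wx + b = (-2)(4) + 1 = -7
∂L/∂y = 2(y - t) = 2(-7 - 0) = -14
∂y/∂w = x = 4
∂L/∂w = ∂L/∂y · ∂y/∂w = -14 × 4 = -56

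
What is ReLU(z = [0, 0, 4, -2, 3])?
h = [0, 0, 4, 0, 3]

ReLU applied element-wise: max(0,0)=0, max(0,0)=0, max(0,4)=4, max(0,-2)=0, max(0,3)=3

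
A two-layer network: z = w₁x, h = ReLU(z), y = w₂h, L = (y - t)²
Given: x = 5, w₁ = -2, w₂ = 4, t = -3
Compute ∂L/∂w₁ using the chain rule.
∂L/∂w₁ = 0

Forward pass:
z = w₁x = -2×5 = -10
h = ReLU(-10) = 0
y = w₂h = 4×0 = 0

Backward pass:
∂L/∂y = 2(y - t) = 2(0 - -3) = 6
∂y/∂h = w₂ = 4
∂h/∂z = 0 (ReLU derivative)
∂z/∂w₁ = x = 5

∂L/∂w₁ = 6 × 4 × 0 × 5 = 0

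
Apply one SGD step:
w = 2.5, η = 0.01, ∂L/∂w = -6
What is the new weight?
w_new = 2.56

w_new = w - η·∂L/∂w = 2.5 - 0.01×(-6) = 2.5 - (-0.06) = 2.56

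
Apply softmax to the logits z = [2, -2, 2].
p = [0.4955, 0.0091, 0.4955]

exp(z) = [7.389, 0.1353, 7.389]
Sum = 14.91
p = [0.4955, 0.0091, 0.4955]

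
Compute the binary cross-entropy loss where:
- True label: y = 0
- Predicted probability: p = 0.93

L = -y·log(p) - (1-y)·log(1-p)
L = 2.659

L = -0·log(0.93) - 1·log(0.07) = -log(0.07) = 2.659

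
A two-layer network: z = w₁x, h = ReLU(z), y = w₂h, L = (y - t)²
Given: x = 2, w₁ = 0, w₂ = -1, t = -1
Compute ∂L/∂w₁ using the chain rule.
∂L/∂w₁ = 0

Forward pass:
z = w₁x = 0×2 = 0
h = ReLU(0) = 0
y = w₂h = -1×0 = 0

Backward pass:
∂L/∂y = 2(y - t) = 2(0 - -1) = 2
∂y/∂h = w₂ = -1
∂h/∂z = 0 (ReLU derivative)
∂z/∂w₁ = x = 2

∂L/∂w₁ = 2 × -1 × 0 × 2 = 0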